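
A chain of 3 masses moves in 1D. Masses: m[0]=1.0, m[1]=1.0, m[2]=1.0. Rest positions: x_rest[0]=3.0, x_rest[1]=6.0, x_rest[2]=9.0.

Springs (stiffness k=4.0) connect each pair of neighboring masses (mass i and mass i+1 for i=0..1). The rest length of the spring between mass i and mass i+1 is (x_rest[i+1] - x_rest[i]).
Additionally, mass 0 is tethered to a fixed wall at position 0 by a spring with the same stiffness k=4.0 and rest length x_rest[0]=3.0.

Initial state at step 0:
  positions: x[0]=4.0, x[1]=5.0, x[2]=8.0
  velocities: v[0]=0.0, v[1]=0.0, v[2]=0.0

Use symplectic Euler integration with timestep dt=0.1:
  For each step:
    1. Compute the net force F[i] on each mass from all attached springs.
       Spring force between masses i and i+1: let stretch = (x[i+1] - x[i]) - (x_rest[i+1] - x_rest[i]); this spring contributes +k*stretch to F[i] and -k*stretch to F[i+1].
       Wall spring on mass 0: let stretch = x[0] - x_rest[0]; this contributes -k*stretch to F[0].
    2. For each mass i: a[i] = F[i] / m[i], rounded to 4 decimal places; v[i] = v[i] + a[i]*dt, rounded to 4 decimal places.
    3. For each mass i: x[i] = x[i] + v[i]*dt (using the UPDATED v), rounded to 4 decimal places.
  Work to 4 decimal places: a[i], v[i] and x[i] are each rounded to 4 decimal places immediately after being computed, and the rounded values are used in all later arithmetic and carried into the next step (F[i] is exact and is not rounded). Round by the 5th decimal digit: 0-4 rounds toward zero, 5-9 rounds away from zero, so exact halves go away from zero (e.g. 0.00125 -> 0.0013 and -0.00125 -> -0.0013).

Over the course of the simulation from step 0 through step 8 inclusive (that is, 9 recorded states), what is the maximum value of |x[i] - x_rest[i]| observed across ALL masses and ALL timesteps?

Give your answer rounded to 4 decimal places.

Step 0: x=[4.0000 5.0000 8.0000] v=[0.0000 0.0000 0.0000]
Step 1: x=[3.8800 5.0800 8.0000] v=[-1.2000 0.8000 0.0000]
Step 2: x=[3.6528 5.2288 8.0032] v=[-2.2720 1.4880 0.0320]
Step 3: x=[3.3425 5.4255 8.0154] v=[-3.1027 1.9674 0.1222]
Step 4: x=[2.9819 5.6425 8.0440] v=[-3.6065 2.1702 0.2862]
Step 5: x=[2.6084 5.8492 8.0966] v=[-3.7350 2.0666 0.5256]
Step 6: x=[2.2602 6.0161 8.1793] v=[-3.4820 1.6692 0.8266]
Step 7: x=[1.9718 6.1193 8.2954] v=[-2.8837 1.0321 1.1613]
Step 8: x=[1.7705 6.1437 8.4445] v=[-2.0134 0.2435 1.4909]
Max displacement = 1.2295

Answer: 1.2295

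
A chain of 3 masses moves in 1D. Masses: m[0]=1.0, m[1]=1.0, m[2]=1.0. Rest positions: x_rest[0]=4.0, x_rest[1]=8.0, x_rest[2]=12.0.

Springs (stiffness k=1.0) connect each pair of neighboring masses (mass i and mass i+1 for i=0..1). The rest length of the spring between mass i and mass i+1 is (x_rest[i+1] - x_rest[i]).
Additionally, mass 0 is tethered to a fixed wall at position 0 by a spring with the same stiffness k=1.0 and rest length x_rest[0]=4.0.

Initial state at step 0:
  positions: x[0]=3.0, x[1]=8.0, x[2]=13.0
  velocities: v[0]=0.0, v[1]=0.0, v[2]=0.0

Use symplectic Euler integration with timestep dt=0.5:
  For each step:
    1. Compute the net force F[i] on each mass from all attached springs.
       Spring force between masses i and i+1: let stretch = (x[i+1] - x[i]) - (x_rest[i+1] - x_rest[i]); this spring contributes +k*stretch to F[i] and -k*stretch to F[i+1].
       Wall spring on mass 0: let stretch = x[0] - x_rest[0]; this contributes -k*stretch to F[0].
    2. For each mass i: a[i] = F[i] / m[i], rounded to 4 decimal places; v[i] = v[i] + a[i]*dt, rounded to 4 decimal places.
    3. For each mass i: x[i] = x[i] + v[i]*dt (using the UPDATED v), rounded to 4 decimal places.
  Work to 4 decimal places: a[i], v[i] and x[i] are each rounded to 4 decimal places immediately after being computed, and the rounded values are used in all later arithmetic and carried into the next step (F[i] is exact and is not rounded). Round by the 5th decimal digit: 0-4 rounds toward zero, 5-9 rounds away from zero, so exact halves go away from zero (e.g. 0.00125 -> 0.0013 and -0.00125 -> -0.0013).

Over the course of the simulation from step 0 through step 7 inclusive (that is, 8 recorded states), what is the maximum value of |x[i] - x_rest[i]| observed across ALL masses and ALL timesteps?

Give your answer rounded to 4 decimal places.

Answer: 1.1446

Derivation:
Step 0: x=[3.0000 8.0000 13.0000] v=[0.0000 0.0000 0.0000]
Step 1: x=[3.5000 8.0000 12.7500] v=[1.0000 0.0000 -0.5000]
Step 2: x=[4.2500 8.0625 12.3125] v=[1.5000 0.1250 -0.8750]
Step 3: x=[4.8907 8.2344 11.8125] v=[1.2813 0.3438 -1.0000]
Step 4: x=[5.1446 8.4649 11.4180] v=[0.5078 0.4610 -0.7891]
Step 5: x=[4.9424 8.6036 11.2852] v=[-0.4044 0.2774 -0.2657]
Step 6: x=[4.4199 8.4974 11.4820] v=[-1.0450 -0.2124 0.3935]
Step 7: x=[3.8118 8.1180 11.9326] v=[-1.2162 -0.7589 0.9012]
Max displacement = 1.1446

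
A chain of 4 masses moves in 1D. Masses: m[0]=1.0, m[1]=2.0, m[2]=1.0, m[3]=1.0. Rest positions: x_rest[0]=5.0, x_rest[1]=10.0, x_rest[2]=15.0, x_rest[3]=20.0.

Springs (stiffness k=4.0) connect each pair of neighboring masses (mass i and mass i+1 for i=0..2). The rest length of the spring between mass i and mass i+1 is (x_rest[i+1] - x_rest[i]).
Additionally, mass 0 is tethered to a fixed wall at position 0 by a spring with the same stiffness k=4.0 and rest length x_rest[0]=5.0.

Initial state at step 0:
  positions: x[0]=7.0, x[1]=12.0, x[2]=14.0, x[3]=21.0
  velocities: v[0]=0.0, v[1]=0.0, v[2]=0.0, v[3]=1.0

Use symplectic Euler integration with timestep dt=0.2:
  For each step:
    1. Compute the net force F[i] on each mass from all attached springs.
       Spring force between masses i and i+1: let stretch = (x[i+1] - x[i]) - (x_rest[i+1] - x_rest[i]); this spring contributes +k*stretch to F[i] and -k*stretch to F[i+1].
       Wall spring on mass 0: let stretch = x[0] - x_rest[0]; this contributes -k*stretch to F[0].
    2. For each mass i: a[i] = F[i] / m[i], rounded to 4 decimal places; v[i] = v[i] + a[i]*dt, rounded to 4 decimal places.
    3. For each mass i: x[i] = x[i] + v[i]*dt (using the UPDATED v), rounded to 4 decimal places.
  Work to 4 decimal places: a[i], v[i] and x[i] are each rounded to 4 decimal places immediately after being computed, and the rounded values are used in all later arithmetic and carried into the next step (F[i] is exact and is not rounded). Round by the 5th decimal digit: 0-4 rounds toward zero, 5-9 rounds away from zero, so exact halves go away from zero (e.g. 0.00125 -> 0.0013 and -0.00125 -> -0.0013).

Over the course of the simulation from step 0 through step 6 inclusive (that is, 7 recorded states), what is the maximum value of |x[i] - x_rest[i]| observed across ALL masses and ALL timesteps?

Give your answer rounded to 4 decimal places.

Answer: 3.0442

Derivation:
Step 0: x=[7.0000 12.0000 14.0000 21.0000] v=[0.0000 0.0000 0.0000 1.0000]
Step 1: x=[6.6800 11.7600 14.8000 20.8800] v=[-1.6000 -1.2000 4.0000 -0.6000]
Step 2: x=[6.1040 11.3568 16.0864 20.5872] v=[-2.8800 -2.0160 6.4320 -1.4640]
Step 3: x=[5.3918 10.9117 17.3362 20.3743] v=[-3.5610 -2.2253 6.2490 -1.0646]
Step 4: x=[4.7001 10.5390 18.0442 20.4753] v=[-3.4585 -1.8635 3.5399 0.5049]
Step 5: x=[4.1906 10.2996 17.9403 20.9873] v=[-2.5475 -1.1970 -0.5194 2.5600]
Step 6: x=[3.9880 10.1827 17.1014 21.8118] v=[-1.0128 -0.5843 -4.1944 4.1224]
Max displacement = 3.0442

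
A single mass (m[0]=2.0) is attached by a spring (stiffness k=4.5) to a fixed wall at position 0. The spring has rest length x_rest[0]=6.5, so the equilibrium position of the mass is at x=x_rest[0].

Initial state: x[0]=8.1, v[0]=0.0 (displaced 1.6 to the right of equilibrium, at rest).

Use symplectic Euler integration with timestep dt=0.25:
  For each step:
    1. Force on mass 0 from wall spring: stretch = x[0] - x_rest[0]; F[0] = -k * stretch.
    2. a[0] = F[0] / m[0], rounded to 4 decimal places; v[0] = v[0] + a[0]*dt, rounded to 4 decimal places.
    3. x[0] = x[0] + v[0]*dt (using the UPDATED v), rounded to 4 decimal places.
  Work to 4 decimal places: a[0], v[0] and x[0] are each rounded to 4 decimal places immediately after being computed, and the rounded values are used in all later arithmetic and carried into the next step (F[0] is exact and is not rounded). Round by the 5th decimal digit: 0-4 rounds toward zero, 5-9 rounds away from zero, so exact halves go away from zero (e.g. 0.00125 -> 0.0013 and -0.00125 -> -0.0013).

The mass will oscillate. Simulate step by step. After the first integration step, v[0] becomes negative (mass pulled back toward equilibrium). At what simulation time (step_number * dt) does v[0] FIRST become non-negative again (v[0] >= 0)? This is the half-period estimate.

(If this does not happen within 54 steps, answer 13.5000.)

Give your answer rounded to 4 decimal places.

Answer: 2.2500

Derivation:
Step 0: x=[8.1000] v=[0.0000]
Step 1: x=[7.8750] v=[-0.9000]
Step 2: x=[7.4566] v=[-1.6735]
Step 3: x=[6.9037] v=[-2.2116]
Step 4: x=[6.2940] v=[-2.4387]
Step 5: x=[5.7133] v=[-2.3228]
Step 6: x=[5.2432] v=[-1.8803]
Step 7: x=[4.9499] v=[-1.1734]
Step 8: x=[4.8745] v=[-0.3015]
Step 9: x=[5.0277] v=[0.6129]
First v>=0 after going negative at step 9, time=2.2500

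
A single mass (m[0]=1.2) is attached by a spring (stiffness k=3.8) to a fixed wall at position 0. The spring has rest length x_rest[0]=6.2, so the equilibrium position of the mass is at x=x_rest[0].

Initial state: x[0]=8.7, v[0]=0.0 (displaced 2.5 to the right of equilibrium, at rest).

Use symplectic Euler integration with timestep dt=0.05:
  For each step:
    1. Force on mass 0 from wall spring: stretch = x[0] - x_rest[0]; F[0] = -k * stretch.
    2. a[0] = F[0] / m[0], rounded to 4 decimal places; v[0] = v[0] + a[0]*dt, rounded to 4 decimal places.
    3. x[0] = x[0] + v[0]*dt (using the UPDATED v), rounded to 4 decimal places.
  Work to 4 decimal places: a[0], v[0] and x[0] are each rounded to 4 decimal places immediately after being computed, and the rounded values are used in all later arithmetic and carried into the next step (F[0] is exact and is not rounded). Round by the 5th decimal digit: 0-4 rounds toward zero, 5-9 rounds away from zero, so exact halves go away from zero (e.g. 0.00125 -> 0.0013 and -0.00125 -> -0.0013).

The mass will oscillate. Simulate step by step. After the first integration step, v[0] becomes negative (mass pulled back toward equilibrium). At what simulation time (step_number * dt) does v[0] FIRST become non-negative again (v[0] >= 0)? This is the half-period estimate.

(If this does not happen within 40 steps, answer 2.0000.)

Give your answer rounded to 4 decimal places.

Step 0: x=[8.7000] v=[0.0000]
Step 1: x=[8.6802] v=[-0.3958]
Step 2: x=[8.6408] v=[-0.7885]
Step 3: x=[8.5821] v=[-1.1750]
Step 4: x=[8.5045] v=[-1.5522]
Step 5: x=[8.4086] v=[-1.9171]
Step 6: x=[8.2953] v=[-2.2668]
Step 7: x=[8.1654] v=[-2.5986]
Step 8: x=[8.0199] v=[-2.9098]
Step 9: x=[7.8600] v=[-3.1980]
Step 10: x=[7.6870] v=[-3.4608]
Step 11: x=[7.5022] v=[-3.6962]
Step 12: x=[7.3071] v=[-3.9024]
Step 13: x=[7.1032] v=[-4.0777]
Step 14: x=[6.8922] v=[-4.2207]
Step 15: x=[6.6757] v=[-4.3303]
Step 16: x=[6.4554] v=[-4.4056]
Step 17: x=[6.2331] v=[-4.4460]
Step 18: x=[6.0105] v=[-4.4512]
Step 19: x=[5.7894] v=[-4.4212]
Step 20: x=[5.5716] v=[-4.3562]
Step 21: x=[5.3588] v=[-4.2567]
Step 22: x=[5.1526] v=[-4.1235]
Step 23: x=[4.9547] v=[-3.9577]
Step 24: x=[4.7667] v=[-3.7605]
Step 25: x=[4.5900] v=[-3.5336]
Step 26: x=[4.4261] v=[-3.2787]
Step 27: x=[4.2762] v=[-2.9978]
Step 28: x=[4.1415] v=[-2.6932]
Step 29: x=[4.0231] v=[-2.3673]
Step 30: x=[3.9220] v=[-2.0226]
Step 31: x=[3.8389] v=[-1.6619]
Step 32: x=[3.7745] v=[-1.2881]
Step 33: x=[3.7293] v=[-0.9041]
Step 34: x=[3.7037] v=[-0.5129]
Step 35: x=[3.6978] v=[-0.1177]
Step 36: x=[3.7117] v=[0.2785]
First v>=0 after going negative at step 36, time=1.8000

Answer: 1.8000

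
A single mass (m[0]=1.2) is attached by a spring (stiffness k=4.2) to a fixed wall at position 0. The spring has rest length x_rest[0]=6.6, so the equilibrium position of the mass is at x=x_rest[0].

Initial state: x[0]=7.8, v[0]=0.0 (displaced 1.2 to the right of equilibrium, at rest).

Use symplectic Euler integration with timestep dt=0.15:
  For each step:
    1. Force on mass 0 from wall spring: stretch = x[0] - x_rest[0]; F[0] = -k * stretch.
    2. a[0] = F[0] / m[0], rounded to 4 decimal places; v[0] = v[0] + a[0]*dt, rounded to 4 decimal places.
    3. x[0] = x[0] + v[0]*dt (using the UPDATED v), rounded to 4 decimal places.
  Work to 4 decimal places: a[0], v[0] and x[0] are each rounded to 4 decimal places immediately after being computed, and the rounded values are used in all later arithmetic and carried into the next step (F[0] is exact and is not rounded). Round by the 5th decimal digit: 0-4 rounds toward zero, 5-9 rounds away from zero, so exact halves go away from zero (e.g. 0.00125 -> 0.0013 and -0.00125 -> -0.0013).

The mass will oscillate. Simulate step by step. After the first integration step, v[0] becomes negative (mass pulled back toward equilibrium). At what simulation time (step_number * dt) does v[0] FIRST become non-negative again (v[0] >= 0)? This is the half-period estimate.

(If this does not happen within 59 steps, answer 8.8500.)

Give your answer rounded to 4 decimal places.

Answer: 1.8000

Derivation:
Step 0: x=[7.8000] v=[0.0000]
Step 1: x=[7.7055] v=[-0.6300]
Step 2: x=[7.5239] v=[-1.2104]
Step 3: x=[7.2696] v=[-1.6955]
Step 4: x=[6.9626] v=[-2.0470]
Step 5: x=[6.6270] v=[-2.2374]
Step 6: x=[6.2893] v=[-2.2516]
Step 7: x=[5.9760] v=[-2.0885]
Step 8: x=[5.7119] v=[-1.7609]
Step 9: x=[5.5177] v=[-1.2946]
Step 10: x=[5.4087] v=[-0.7264]
Step 11: x=[5.3936] v=[-0.1010]
Step 12: x=[5.4735] v=[0.5324]
First v>=0 after going negative at step 12, time=1.8000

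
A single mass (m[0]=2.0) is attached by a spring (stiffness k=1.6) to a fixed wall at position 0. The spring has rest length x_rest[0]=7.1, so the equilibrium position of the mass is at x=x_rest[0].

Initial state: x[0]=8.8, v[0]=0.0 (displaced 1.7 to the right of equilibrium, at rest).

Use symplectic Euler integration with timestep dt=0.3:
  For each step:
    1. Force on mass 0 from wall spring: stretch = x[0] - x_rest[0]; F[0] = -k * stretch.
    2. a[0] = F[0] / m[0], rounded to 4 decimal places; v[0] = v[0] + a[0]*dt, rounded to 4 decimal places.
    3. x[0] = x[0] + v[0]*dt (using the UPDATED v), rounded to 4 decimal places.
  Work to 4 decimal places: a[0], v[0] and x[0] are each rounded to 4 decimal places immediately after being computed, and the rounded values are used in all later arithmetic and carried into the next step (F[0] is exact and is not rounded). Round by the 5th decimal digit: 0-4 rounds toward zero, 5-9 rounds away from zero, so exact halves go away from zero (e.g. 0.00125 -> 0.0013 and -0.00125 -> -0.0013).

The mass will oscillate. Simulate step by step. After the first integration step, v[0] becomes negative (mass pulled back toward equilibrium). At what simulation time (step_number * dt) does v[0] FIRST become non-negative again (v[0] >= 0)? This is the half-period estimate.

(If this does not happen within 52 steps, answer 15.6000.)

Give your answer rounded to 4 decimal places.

Answer: 3.6000

Derivation:
Step 0: x=[8.8000] v=[0.0000]
Step 1: x=[8.6776] v=[-0.4080]
Step 2: x=[8.4416] v=[-0.7866]
Step 3: x=[8.1090] v=[-1.1086]
Step 4: x=[7.7038] v=[-1.3508]
Step 5: x=[7.2551] v=[-1.4957]
Step 6: x=[6.7952] v=[-1.5329]
Step 7: x=[6.3573] v=[-1.4598]
Step 8: x=[5.9729] v=[-1.2815]
Step 9: x=[5.6696] v=[-1.0110]
Step 10: x=[5.4693] v=[-0.6677]
Step 11: x=[5.3864] v=[-0.2763]
Step 12: x=[5.4269] v=[0.1350]
First v>=0 after going negative at step 12, time=3.6000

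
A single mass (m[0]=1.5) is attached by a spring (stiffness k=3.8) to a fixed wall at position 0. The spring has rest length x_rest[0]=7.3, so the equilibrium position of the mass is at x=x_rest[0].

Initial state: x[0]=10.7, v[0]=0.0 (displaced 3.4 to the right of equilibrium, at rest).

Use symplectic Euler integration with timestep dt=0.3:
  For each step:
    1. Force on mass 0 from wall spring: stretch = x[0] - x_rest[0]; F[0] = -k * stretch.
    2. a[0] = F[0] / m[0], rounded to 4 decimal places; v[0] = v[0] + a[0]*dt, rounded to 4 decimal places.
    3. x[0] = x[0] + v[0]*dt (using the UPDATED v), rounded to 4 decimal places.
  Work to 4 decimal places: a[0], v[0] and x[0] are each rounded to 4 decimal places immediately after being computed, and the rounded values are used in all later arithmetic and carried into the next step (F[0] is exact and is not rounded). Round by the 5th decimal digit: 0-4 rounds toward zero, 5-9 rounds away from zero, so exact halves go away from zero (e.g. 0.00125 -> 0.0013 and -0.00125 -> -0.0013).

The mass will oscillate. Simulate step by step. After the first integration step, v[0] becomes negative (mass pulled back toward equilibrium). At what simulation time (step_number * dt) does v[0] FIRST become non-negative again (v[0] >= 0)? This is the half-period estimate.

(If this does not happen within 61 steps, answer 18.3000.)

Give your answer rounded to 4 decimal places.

Answer: 2.1000

Derivation:
Step 0: x=[10.7000] v=[0.0000]
Step 1: x=[9.9248] v=[-2.5840]
Step 2: x=[8.5511] v=[-4.5789]
Step 3: x=[6.8922] v=[-5.5298]
Step 4: x=[5.3262] v=[-5.2199]
Step 5: x=[4.2103] v=[-3.7198]
Step 6: x=[3.7988] v=[-1.3716]
Step 7: x=[4.1856] v=[1.2893]
First v>=0 after going negative at step 7, time=2.1000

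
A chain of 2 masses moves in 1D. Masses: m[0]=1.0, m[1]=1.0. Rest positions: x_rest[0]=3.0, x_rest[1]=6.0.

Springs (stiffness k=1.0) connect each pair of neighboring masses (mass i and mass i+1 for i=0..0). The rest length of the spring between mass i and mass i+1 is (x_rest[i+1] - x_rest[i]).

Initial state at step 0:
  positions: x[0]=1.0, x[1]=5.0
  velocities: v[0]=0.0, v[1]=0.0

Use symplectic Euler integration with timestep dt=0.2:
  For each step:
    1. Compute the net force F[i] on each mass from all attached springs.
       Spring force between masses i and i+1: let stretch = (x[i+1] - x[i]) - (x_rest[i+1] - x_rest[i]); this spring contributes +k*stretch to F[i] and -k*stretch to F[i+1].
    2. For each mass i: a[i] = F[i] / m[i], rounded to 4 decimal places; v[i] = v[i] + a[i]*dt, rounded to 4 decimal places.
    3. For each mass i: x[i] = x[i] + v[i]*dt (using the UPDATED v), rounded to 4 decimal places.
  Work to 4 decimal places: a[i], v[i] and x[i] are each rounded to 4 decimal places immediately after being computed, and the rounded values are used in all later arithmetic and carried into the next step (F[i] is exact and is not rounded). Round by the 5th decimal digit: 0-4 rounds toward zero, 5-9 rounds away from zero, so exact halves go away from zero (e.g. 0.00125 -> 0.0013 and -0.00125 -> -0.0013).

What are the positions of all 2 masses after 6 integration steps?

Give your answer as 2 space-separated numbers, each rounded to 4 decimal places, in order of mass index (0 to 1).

Step 0: x=[1.0000 5.0000] v=[0.0000 0.0000]
Step 1: x=[1.0400 4.9600] v=[0.2000 -0.2000]
Step 2: x=[1.1168 4.8832] v=[0.3840 -0.3840]
Step 3: x=[1.2243 4.7757] v=[0.5373 -0.5373]
Step 4: x=[1.3538 4.6462] v=[0.6476 -0.6476]
Step 5: x=[1.4950 4.5050] v=[0.7061 -0.7061]
Step 6: x=[1.6366 4.3634] v=[0.7081 -0.7081]

Answer: 1.6366 4.3634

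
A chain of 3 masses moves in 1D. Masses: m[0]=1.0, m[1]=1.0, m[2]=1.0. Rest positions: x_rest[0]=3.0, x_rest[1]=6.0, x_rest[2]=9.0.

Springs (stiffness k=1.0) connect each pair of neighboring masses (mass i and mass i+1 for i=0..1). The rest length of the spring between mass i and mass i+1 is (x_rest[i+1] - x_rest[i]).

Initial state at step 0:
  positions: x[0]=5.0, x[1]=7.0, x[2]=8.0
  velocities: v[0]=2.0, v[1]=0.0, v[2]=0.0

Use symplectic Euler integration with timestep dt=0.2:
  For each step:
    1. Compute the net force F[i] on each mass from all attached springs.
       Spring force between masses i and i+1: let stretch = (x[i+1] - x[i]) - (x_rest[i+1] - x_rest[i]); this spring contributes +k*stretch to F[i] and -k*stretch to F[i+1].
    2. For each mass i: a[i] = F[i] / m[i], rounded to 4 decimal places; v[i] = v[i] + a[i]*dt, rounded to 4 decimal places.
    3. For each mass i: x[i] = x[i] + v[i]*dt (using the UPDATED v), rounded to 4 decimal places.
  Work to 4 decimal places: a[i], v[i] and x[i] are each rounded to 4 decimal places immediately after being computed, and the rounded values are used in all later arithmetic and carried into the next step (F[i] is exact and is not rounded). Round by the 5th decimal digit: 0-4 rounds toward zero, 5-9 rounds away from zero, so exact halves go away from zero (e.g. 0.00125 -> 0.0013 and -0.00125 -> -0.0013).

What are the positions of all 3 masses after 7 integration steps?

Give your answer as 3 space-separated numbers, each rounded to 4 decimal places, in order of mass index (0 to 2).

Step 0: x=[5.0000 7.0000 8.0000] v=[2.0000 0.0000 0.0000]
Step 1: x=[5.3600 6.9600 8.0800] v=[1.8000 -0.2000 0.4000]
Step 2: x=[5.6640 6.9008 8.2352] v=[1.5200 -0.2960 0.7760]
Step 3: x=[5.8975 6.8455 8.4570] v=[1.1674 -0.2765 1.1091]
Step 4: x=[6.0489 6.8167 8.7344] v=[0.7570 -0.1438 1.3868]
Step 5: x=[6.1110 6.8339 9.0551] v=[0.3106 0.0862 1.6033]
Step 6: x=[6.0820 6.9111 9.4069] v=[-0.1448 0.3859 1.7591]
Step 7: x=[5.9662 7.0549 9.7789] v=[-0.5790 0.7192 1.8599]

Answer: 5.9662 7.0549 9.7789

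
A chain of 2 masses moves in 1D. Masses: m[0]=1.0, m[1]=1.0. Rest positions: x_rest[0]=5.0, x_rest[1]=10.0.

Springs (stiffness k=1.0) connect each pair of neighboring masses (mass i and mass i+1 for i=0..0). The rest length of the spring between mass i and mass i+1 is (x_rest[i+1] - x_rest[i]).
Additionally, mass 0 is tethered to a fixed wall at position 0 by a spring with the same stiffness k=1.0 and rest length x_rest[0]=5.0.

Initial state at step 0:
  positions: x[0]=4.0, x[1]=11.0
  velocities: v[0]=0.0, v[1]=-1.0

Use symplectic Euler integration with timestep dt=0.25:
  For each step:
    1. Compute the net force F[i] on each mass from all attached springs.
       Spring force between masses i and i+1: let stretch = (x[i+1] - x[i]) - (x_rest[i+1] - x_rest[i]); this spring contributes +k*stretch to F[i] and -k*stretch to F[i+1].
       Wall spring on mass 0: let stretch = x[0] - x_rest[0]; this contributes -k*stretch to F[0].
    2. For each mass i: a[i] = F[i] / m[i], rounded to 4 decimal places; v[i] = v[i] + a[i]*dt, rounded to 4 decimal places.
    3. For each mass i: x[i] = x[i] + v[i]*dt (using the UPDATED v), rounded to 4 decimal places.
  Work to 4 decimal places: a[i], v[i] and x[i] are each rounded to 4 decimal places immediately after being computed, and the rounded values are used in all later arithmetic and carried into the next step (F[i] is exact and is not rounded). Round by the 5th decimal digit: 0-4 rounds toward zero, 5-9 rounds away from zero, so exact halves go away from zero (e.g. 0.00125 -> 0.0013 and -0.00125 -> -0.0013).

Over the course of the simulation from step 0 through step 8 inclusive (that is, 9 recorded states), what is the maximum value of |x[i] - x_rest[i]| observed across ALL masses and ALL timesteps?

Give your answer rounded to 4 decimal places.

Step 0: x=[4.0000 11.0000] v=[0.0000 -1.0000]
Step 1: x=[4.1875 10.6250] v=[0.7500 -1.5000]
Step 2: x=[4.5156 10.1602] v=[1.3125 -1.8594]
Step 3: x=[4.9143 9.6551] v=[1.5948 -2.0206]
Step 4: x=[5.3022 9.1662] v=[1.5514 -1.9558]
Step 5: x=[5.6002 8.7483] v=[1.1919 -1.6718]
Step 6: x=[5.7449 8.4461] v=[0.5789 -1.2088]
Step 7: x=[5.6994 8.2876] v=[-0.1820 -0.6341]
Step 8: x=[5.4595 8.2798] v=[-0.9598 -0.0312]
Max displacement = 1.7202

Answer: 1.7202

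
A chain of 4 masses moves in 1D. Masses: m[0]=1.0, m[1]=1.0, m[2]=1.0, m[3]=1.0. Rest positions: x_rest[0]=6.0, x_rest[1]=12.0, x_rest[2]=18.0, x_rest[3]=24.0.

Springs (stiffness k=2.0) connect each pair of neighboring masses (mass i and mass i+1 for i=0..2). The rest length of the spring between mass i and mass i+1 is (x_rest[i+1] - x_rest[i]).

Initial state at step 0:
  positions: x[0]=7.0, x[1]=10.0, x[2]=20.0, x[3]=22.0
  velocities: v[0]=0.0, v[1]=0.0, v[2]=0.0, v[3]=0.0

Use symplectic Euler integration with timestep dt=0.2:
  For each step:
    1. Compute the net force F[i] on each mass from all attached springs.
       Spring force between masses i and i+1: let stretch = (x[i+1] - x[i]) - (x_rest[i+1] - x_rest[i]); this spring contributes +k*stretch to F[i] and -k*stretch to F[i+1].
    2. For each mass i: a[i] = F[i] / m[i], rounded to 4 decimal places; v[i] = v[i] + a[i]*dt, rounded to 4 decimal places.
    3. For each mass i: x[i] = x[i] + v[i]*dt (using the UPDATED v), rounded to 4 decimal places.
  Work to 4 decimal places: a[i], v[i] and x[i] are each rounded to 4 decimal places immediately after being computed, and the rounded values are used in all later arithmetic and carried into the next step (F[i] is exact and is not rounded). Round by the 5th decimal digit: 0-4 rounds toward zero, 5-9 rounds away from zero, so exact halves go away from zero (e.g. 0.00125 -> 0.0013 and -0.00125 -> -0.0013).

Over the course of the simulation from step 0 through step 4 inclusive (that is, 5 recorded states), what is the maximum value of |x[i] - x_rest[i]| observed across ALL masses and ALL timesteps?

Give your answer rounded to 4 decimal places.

Answer: 2.1215

Derivation:
Step 0: x=[7.0000 10.0000 20.0000 22.0000] v=[0.0000 0.0000 0.0000 0.0000]
Step 1: x=[6.7600 10.5600 19.3600 22.3200] v=[-1.2000 2.8000 -3.2000 1.6000]
Step 2: x=[6.3440 11.5200 18.2528 22.8832] v=[-2.0800 4.8000 -5.5360 2.8160]
Step 3: x=[5.8621 12.6045 16.9774 23.5560] v=[-2.4096 5.4227 -6.3770 3.3638]
Step 4: x=[5.4396 13.4995 15.8785 24.1825] v=[-2.1126 4.4749 -5.4947 3.1324]
Max displacement = 2.1215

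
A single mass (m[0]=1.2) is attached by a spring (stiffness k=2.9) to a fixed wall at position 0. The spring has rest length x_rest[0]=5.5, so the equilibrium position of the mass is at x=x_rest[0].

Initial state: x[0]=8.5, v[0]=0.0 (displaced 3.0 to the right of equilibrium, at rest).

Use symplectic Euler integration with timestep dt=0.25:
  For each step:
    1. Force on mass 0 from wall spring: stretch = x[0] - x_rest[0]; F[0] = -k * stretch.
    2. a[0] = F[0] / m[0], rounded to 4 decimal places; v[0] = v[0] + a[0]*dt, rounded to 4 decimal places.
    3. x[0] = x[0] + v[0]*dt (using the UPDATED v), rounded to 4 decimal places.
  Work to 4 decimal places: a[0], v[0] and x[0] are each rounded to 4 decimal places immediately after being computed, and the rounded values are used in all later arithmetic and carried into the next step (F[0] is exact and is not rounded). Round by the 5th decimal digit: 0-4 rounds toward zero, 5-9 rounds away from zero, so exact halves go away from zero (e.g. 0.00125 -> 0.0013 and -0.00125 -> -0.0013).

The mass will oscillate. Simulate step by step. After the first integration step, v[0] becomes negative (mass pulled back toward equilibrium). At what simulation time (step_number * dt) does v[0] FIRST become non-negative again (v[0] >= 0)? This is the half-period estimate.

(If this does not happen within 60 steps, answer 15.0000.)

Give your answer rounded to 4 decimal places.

Step 0: x=[8.5000] v=[0.0000]
Step 1: x=[8.0469] v=[-1.8125]
Step 2: x=[7.2091] v=[-3.3513]
Step 3: x=[6.1131] v=[-4.3839]
Step 4: x=[4.9245] v=[-4.7543]
Step 5: x=[3.8229] v=[-4.4066]
Step 6: x=[2.9746] v=[-3.3934]
Step 7: x=[2.5077] v=[-1.8676]
Step 8: x=[2.4928] v=[-0.0598]
Step 9: x=[2.9321] v=[1.7571]
First v>=0 after going negative at step 9, time=2.2500

Answer: 2.2500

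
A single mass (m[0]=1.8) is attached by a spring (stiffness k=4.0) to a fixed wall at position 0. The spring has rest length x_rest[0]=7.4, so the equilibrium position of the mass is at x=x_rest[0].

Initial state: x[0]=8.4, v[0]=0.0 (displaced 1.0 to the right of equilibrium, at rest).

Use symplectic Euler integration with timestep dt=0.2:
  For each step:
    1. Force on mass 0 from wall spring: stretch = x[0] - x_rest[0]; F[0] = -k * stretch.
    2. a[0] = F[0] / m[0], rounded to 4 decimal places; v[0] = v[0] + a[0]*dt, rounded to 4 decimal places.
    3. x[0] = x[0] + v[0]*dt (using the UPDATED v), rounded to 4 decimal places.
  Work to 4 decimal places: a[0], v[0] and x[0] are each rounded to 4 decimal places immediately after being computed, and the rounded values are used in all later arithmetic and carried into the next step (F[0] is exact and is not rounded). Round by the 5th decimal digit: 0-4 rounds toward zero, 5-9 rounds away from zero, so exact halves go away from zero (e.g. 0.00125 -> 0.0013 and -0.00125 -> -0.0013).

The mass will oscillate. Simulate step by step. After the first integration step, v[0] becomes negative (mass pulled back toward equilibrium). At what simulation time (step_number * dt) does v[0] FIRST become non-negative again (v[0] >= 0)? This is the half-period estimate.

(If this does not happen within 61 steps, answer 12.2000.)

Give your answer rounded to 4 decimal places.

Answer: 2.2000

Derivation:
Step 0: x=[8.4000] v=[0.0000]
Step 1: x=[8.3111] v=[-0.4444]
Step 2: x=[8.1412] v=[-0.8493]
Step 3: x=[7.9055] v=[-1.1787]
Step 4: x=[7.6248] v=[-1.4034]
Step 5: x=[7.3241] v=[-1.5033]
Step 6: x=[7.0302] v=[-1.4696]
Step 7: x=[6.7692] v=[-1.3052]
Step 8: x=[6.5642] v=[-1.0248]
Step 9: x=[6.4335] v=[-0.6533]
Step 10: x=[6.3888] v=[-0.2237]
Step 11: x=[6.4339] v=[0.2257]
First v>=0 after going negative at step 11, time=2.2000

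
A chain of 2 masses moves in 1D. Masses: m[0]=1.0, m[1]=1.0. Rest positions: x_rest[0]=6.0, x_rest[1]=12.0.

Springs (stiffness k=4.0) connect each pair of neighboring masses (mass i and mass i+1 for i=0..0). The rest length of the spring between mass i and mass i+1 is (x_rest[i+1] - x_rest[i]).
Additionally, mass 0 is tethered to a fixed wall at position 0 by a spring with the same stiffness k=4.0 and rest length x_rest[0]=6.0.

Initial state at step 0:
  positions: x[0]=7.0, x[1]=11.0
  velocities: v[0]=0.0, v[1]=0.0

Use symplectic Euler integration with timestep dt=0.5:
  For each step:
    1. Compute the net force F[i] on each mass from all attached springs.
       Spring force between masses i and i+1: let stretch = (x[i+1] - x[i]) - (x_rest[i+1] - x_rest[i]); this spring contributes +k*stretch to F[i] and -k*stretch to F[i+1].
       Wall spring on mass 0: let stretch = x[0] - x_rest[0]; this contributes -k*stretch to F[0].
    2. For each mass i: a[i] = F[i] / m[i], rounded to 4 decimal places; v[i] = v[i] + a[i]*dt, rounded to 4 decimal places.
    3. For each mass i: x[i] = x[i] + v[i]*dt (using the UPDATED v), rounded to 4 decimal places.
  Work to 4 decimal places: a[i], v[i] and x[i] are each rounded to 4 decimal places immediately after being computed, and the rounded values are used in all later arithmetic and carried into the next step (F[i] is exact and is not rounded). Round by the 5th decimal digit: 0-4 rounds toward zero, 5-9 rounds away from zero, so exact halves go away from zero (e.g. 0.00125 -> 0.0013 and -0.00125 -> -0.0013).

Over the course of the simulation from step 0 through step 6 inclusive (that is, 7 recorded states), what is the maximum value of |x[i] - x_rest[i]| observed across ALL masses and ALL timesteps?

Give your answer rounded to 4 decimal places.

Step 0: x=[7.0000 11.0000] v=[0.0000 0.0000]
Step 1: x=[4.0000 13.0000] v=[-6.0000 4.0000]
Step 2: x=[6.0000 12.0000] v=[4.0000 -2.0000]
Step 3: x=[8.0000 11.0000] v=[4.0000 -2.0000]
Step 4: x=[5.0000 13.0000] v=[-6.0000 4.0000]
Step 5: x=[5.0000 13.0000] v=[0.0000 0.0000]
Step 6: x=[8.0000 11.0000] v=[6.0000 -4.0000]
Max displacement = 2.0000

Answer: 2.0000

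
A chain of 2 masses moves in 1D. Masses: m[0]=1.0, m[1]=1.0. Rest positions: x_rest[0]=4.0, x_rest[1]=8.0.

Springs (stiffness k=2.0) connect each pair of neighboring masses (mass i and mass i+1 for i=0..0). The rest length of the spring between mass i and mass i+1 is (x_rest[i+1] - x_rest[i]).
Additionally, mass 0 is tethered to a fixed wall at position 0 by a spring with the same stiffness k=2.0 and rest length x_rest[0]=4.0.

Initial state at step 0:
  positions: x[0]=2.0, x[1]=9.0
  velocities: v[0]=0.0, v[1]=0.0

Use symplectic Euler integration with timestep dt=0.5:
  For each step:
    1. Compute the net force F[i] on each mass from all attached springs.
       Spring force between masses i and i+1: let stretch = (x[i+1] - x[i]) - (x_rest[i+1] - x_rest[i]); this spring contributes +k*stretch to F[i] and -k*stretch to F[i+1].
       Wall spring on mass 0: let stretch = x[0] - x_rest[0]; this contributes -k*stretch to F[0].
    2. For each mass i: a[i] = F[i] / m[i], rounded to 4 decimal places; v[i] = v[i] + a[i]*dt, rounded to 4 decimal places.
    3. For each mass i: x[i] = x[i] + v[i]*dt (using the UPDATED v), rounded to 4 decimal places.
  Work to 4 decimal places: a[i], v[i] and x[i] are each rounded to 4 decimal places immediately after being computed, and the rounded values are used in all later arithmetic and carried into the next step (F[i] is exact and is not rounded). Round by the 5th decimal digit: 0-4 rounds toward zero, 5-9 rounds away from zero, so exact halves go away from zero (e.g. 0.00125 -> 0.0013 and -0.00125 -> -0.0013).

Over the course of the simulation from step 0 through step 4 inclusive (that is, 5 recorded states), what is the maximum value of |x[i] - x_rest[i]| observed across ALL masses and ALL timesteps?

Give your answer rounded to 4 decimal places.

Answer: 2.2500

Derivation:
Step 0: x=[2.0000 9.0000] v=[0.0000 0.0000]
Step 1: x=[4.5000 7.5000] v=[5.0000 -3.0000]
Step 2: x=[6.2500 6.5000] v=[3.5000 -2.0000]
Step 3: x=[5.0000 7.3750] v=[-2.5000 1.7500]
Step 4: x=[2.4375 9.0625] v=[-5.1250 3.3750]
Max displacement = 2.2500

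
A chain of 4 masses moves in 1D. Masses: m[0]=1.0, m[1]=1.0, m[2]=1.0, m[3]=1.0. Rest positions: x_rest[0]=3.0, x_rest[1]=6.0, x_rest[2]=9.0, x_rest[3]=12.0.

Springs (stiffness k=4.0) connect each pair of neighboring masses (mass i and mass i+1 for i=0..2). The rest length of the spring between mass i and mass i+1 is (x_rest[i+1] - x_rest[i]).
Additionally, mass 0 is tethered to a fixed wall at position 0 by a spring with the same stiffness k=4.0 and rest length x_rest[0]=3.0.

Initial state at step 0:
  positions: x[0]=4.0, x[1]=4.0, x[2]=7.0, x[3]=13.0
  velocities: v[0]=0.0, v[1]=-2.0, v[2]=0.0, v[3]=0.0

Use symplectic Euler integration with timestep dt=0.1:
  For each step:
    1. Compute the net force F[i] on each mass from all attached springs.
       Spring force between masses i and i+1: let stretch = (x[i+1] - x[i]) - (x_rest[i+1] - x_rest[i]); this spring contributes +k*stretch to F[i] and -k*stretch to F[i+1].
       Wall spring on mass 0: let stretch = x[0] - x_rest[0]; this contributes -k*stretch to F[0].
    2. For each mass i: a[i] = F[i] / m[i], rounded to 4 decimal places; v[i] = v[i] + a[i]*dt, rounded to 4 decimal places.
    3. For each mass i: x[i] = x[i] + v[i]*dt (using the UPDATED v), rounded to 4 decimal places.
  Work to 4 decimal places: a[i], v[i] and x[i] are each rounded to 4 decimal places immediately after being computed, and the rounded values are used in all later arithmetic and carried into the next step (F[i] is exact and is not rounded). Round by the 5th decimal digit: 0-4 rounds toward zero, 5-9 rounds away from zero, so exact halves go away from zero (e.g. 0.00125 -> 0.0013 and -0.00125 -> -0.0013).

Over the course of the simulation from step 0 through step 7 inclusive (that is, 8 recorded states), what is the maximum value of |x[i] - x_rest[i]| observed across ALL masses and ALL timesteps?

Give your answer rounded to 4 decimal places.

Step 0: x=[4.0000 4.0000 7.0000 13.0000] v=[0.0000 -2.0000 0.0000 0.0000]
Step 1: x=[3.8400 3.9200 7.1200 12.8800] v=[-1.6000 -0.8000 1.2000 -1.2000]
Step 2: x=[3.5296 3.9648 7.3424 12.6496] v=[-3.1040 0.4480 2.2240 -2.3040]
Step 3: x=[3.0954 4.1273 7.6420 12.3269] v=[-4.3418 1.6250 2.9958 -3.2269]
Step 4: x=[2.5787 4.3891 7.9884 11.9368] v=[-5.1672 2.6181 3.4639 -3.9009]
Step 5: x=[2.0313 4.7225 8.3488 11.5088] v=[-5.4745 3.3337 3.6035 -4.2803]
Step 6: x=[1.5103 5.0933 8.6905 11.0744] v=[-5.2105 3.7077 3.4170 -4.3443]
Step 7: x=[1.0722 5.4646 8.9837 10.6646] v=[-4.3814 3.7134 2.9317 -4.0979]
Max displacement = 2.0800

Answer: 2.0800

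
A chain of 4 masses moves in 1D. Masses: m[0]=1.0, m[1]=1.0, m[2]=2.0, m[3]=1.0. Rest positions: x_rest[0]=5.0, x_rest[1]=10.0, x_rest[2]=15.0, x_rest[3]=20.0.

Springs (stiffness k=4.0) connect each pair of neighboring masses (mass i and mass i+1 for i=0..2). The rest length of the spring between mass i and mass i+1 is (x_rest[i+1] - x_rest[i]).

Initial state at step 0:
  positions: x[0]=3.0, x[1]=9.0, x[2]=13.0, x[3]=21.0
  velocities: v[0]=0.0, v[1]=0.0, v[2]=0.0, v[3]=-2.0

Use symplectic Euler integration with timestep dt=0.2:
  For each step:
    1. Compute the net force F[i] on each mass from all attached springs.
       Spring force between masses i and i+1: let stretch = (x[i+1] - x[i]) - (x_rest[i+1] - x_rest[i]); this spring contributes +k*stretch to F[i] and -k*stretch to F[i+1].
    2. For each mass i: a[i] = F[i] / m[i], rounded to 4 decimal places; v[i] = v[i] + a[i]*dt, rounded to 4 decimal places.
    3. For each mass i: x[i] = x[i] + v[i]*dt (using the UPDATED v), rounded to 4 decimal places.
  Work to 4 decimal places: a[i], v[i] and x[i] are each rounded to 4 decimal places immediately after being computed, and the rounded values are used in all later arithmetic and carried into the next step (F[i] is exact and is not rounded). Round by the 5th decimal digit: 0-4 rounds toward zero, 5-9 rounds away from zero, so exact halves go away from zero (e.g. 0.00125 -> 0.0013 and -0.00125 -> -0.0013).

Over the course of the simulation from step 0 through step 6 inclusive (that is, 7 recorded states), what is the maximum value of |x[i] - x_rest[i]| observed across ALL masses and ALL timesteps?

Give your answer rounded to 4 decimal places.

Step 0: x=[3.0000 9.0000 13.0000 21.0000] v=[0.0000 0.0000 0.0000 -2.0000]
Step 1: x=[3.1600 8.6800 13.3200 20.1200] v=[0.8000 -1.6000 1.6000 -4.4000]
Step 2: x=[3.4032 8.2192 13.8128 18.9520] v=[1.2160 -2.3040 2.4640 -5.8400]
Step 3: x=[3.6170 7.8828 14.2692 17.7617] v=[1.0688 -1.6819 2.2822 -5.9514]
Step 4: x=[3.7133 7.8857 14.4941 16.8126] v=[0.4814 0.0146 1.1246 -4.7454]
Step 5: x=[3.6772 8.2784 14.3758 16.2926] v=[-0.1807 1.9634 -0.5914 -2.6002]
Step 6: x=[3.5773 8.9105 13.9231 16.2659] v=[-0.4997 3.1604 -2.2636 -0.1336]
Max displacement = 3.7341

Answer: 3.7341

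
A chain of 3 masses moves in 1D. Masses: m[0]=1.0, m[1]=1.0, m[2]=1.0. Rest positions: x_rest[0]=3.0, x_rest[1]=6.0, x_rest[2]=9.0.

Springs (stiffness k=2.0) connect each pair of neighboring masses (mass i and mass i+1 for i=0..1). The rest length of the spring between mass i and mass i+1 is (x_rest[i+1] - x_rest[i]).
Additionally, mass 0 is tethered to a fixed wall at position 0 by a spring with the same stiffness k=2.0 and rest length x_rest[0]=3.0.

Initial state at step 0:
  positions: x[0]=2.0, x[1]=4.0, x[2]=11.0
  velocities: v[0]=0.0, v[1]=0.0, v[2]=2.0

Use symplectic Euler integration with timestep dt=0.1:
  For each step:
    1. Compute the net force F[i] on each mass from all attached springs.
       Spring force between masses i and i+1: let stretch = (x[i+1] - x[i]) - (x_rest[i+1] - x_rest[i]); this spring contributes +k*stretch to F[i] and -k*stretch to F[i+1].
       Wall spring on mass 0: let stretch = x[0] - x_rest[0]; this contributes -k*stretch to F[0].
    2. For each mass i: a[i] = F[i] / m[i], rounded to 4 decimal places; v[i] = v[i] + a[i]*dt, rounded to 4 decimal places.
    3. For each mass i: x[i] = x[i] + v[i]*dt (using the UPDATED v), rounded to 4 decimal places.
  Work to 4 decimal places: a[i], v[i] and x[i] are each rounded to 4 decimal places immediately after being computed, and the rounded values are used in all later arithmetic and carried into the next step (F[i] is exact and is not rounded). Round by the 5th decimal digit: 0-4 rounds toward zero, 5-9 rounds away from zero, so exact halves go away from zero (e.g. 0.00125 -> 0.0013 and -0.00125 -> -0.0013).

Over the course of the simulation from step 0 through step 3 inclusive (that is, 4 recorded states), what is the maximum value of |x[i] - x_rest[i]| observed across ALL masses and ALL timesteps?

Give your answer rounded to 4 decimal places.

Answer: 2.1596

Derivation:
Step 0: x=[2.0000 4.0000 11.0000] v=[0.0000 0.0000 2.0000]
Step 1: x=[2.0000 4.1000 11.1200] v=[0.0000 1.0000 1.2000]
Step 2: x=[2.0020 4.2984 11.1596] v=[0.0200 1.9840 0.3960]
Step 3: x=[2.0099 4.5881 11.1220] v=[0.0789 2.8970 -0.3762]
Max displacement = 2.1596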